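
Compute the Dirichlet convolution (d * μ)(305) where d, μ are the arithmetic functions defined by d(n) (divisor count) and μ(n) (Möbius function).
(d * μ)(305) = 1

Divisors of 305: [1, 5, 61, 305]. For each d | 305:
  d = 1: d(1) · μ(305/1) = 1 · 1 = 1
  d = 5: d(5) · μ(305/5) = 2 · -1 = -2
  d = 61: d(61) · μ(305/61) = 2 · -1 = -2
  d = 305: d(305) · μ(305/305) = 4 · 1 = 4
Summing: (d * μ)(305) = 1 + -2 + -2 + 4 = 1.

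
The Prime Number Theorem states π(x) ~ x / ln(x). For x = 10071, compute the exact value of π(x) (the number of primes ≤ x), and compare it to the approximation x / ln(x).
π(10071) = 1236;  x/ln(x) ≈ 1092.61;  relative error ≈ 11.60%.

Directly count primes up to 10071: π(10071) = 1236. The PNT approximation gives 10071/ln(10071) ≈ 10071/9.21742 ≈ 1092.61. Relative error (π(x) − x/ln(x)) / π(x) ≈ 11.60%; the approximation is known to undercount slightly (Li(x) is a better estimate).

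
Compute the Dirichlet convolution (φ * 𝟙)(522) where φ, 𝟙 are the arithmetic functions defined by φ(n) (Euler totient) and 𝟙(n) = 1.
(φ * 𝟙)(522) = 522

Divisors of 522: [1, 2, 3, 6, 9, 18, 29, 58, 87, 174, 261, 522]. For each d | 522:
  d = 1: φ(1) · 𝟙(522/1) = 1 · 1 = 1
  d = 2: φ(2) · 𝟙(522/2) = 1 · 1 = 1
  d = 3: φ(3) · 𝟙(522/3) = 2 · 1 = 2
  d = 6: φ(6) · 𝟙(522/6) = 2 · 1 = 2
  d = 9: φ(9) · 𝟙(522/9) = 6 · 1 = 6
  d = 18: φ(18) · 𝟙(522/18) = 6 · 1 = 6
  d = 29: φ(29) · 𝟙(522/29) = 28 · 1 = 28
  d = 58: φ(58) · 𝟙(522/58) = 28 · 1 = 28
  d = 87: φ(87) · 𝟙(522/87) = 56 · 1 = 56
  d = 174: φ(174) · 𝟙(522/174) = 56 · 1 = 56
  d = 261: φ(261) · 𝟙(522/261) = 168 · 1 = 168
  d = 522: φ(522) · 𝟙(522/522) = 168 · 1 = 168
Summing: (φ * 𝟙)(522) = 1 + 1 + 2 + 2 + 6 + 6 + 28 + 28 + 56 + 56 + 168 + 168 = 522.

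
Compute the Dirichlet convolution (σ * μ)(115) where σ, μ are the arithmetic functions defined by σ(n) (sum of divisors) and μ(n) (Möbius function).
(σ * μ)(115) = 115

Divisors of 115: [1, 5, 23, 115]. For each d | 115:
  d = 1: σ(1) · μ(115/1) = 1 · 1 = 1
  d = 5: σ(5) · μ(115/5) = 6 · -1 = -6
  d = 23: σ(23) · μ(115/23) = 24 · -1 = -24
  d = 115: σ(115) · μ(115/115) = 144 · 1 = 144
Summing: (σ * μ)(115) = 1 + -6 + -24 + 144 = 115.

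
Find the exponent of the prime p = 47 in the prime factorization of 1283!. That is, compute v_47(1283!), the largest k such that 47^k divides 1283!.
v_47(1283!) = 27

Legendre's formula: v_p(n!) = Σ_{k ≥ 1} ⌊n / p^k⌋. For p = 47, n = 1283, the terms are:
  ⌊1283/47^1⌋ = ⌊1283/47⌋ = 27
(the next term ⌊1283/47^2⌋ = 0, terminating the sum). Summing: v_47(1283!) = 27 = 27.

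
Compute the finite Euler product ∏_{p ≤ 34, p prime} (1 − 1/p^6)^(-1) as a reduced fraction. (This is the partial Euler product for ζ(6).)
∏ = 21845630847366461901783214359247811231609675/21473219492121468455585352466296495056879616

The primes p ≤ 34 are [2, 3, 5, 7, 11, 13, 17, 19, 23, 29, 31]. For each prime, (1 − 1/p^6)^(-1) = p^6 / (p^6 − 1). The product is (1 − 1/2^6)^(-1), (1 − 1/3^6)^(-1), (1 − 1/5^6)^(-1), (1 − 1/7^6)^(-1), (1 − 1/11^6)^(-1), (1 − 1/13^6)^(-1), (1 − 1/17^6)^(-1), (1 − 1/19^6)^(-1), (1 − 1/23^6)^(-1), (1 − 1/29^6)^(-1), (1 − 1/31^6)^(-1) = ∏ p^6 / (p^6 − 1) = 21845630847366461901783214359247811231609675/21473219492121468455585352466296495056879616.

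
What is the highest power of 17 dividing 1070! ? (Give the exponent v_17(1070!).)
v_17(1070!) = 65

Legendre's formula: v_p(n!) = Σ_{k ≥ 1} ⌊n / p^k⌋. For p = 17, n = 1070, the terms are:
  ⌊1070/17^1⌋ = ⌊1070/17⌋ = 62
  ⌊1070/17^2⌋ = ⌊1070/289⌋ = 3
(the next term ⌊1070/17^3⌋ = 0, terminating the sum). Summing: v_17(1070!) = 62 + 3 = 65.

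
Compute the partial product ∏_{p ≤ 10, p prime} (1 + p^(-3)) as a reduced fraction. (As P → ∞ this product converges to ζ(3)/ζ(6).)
∏ = 1032/875

The primes p ≤ 10 are [2, 3, 5, 7]. For each, (1 + 1/p^3) = (p^3 + 1)/p^3. Multiplying these fractions over p ∈ [2, 3, 5, 7] gives 1032/875. (In the limit P → ∞ this tends to ζ(3)/ζ(6).)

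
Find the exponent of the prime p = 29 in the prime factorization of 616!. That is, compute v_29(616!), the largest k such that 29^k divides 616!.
v_29(616!) = 21

Legendre's formula: v_p(n!) = Σ_{k ≥ 1} ⌊n / p^k⌋. For p = 29, n = 616, the terms are:
  ⌊616/29^1⌋ = ⌊616/29⌋ = 21
(the next term ⌊616/29^2⌋ = 0, terminating the sum). Summing: v_29(616!) = 21 = 21.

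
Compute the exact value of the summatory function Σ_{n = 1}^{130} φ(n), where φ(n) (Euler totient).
Σ_{n ≤ 130} φ(n) = 5154

Compute φ(n) for each 1 ≤ n ≤ 130: φ(1) = 1, φ(2) = 1, φ(3) = 2, φ(4) = 2, φ(5) = 4, φ(6) = 2, φ(7) = 6, φ(8) = 4, φ(9) = 6, φ(10) = 4, φ(11) = 10, φ(12) = 4, φ(13) = 12, φ(14) = 6, φ(15) = 8, φ(16) = 8, φ(17) = 16, φ(18) = 6, φ(19) = 18, φ(20) = 8, φ(21) = 12, φ(22) = 10, φ(23) = 22, φ(24) = 8, φ(25) = 20, φ(26) = 12, φ(27) = 18, φ(28) = 12, φ(29) = 28, φ(30) = 8, φ(31) = 30, φ(32) = 16, φ(33) = 20, φ(34) = 16, φ(35) = 24, φ(36) = 12, φ(37) = 36, φ(38) = 18, φ(39) = 24, φ(40) = 16, φ(41) = 40, φ(42) = 12, φ(43) = 42, φ(44) = 20, φ(45) = 24, φ(46) = 22, φ(47) = 46, φ(48) = 16, φ(49) = 42, φ(50) = 20, φ(51) = 32, φ(52) = 24, φ(53) = 52, φ(54) = 18, φ(55) = 40, φ(56) = 24, φ(57) = 36, φ(58) = 28, φ(59) = 58, φ(60) = 16, φ(61) = 60, φ(62) = 30, φ(63) = 36, φ(64) = 32, φ(65) = 48, φ(66) = 20, φ(67) = 66, φ(68) = 32, φ(69) = 44, φ(70) = 24, φ(71) = 70, φ(72) = 24, φ(73) = 72, φ(74) = 36, φ(75) = 40, φ(76) = 36, φ(77) = 60, φ(78) = 24, φ(79) = 78, φ(80) = 32, φ(81) = 54, φ(82) = 40, φ(83) = 82, φ(84) = 24, φ(85) = 64, φ(86) = 42, φ(87) = 56, φ(88) = 40, φ(89) = 88, φ(90) = 24, φ(91) = 72, φ(92) = 44, φ(93) = 60, φ(94) = 46, φ(95) = 72, φ(96) = 32, φ(97) = 96, φ(98) = 42, φ(99) = 60, φ(100) = 40, φ(101) = 100, φ(102) = 32, φ(103) = 102, φ(104) = 48, φ(105) = 48, φ(106) = 52, φ(107) = 106, φ(108) = 36, φ(109) = 108, φ(110) = 40, φ(111) = 72, φ(112) = 48, φ(113) = 112, φ(114) = 36, φ(115) = 88, φ(116) = 56, φ(117) = 72, φ(118) = 58, φ(119) = 96, φ(120) = 32, φ(121) = 110, φ(122) = 60, φ(123) = 80, φ(124) = 60, φ(125) = 100, φ(126) = 36, φ(127) = 126, φ(128) = 64, φ(129) = 84, φ(130) = 48. Summing all 130 values: 5154. (Average order: Σ_{n ≤ x} φ(n) ~ (3/π²) x². For x = 130, (3/π²)·130² ≈ 5136.98.)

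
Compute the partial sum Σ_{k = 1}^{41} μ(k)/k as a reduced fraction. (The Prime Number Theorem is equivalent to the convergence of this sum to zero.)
Σ μ(k)/k = 2646230291469/101416754509070

Values of μ(k) for 1 ≤ k ≤ 41: μ(1) = 1, μ(2) = -1, μ(3) = -1, μ(5) = -1, μ(6) = 1, μ(7) = -1, μ(10) = 1, μ(11) = -1, μ(13) = -1, μ(14) = 1, μ(15) = 1, μ(17) = -1, μ(19) = -1, μ(21) = 1, μ(22) = 1, μ(23) = -1, μ(26) = 1, μ(29) = -1, μ(30) = -1, μ(31) = -1, μ(33) = 1, μ(34) = 1, μ(35) = 1, μ(37) = -1, μ(38) = 1, μ(39) = 1, μ(41) = -1, with μ = 0 on non-squarefree integers. Summing μ(k)/k for k where μ(k) ≠ 0 gives 2646230291469/101416754509070 ≈ 0.0261. (PNT ⟺ this sum → 0 as n → ∞.)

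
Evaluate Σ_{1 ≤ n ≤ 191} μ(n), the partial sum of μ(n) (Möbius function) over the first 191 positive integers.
Σ_{n ≤ 191} μ(n) = -5

Compute μ(n) for each 1 ≤ n ≤ 191: μ(1) = 1, μ(2) = -1, μ(3) = -1, μ(4) = 0, μ(5) = -1, μ(6) = 1, μ(7) = -1, μ(8) = 0, μ(9) = 0, μ(10) = 1, μ(11) = -1, μ(12) = 0, μ(13) = -1, μ(14) = 1, μ(15) = 1, μ(16) = 0, μ(17) = -1, μ(18) = 0, μ(19) = -1, μ(20) = 0, μ(21) = 1, μ(22) = 1, μ(23) = -1, μ(24) = 0, μ(25) = 0, μ(26) = 1, μ(27) = 0, μ(28) = 0, μ(29) = -1, μ(30) = -1, μ(31) = -1, μ(32) = 0, μ(33) = 1, μ(34) = 1, μ(35) = 1, μ(36) = 0, μ(37) = -1, μ(38) = 1, μ(39) = 1, μ(40) = 0, μ(41) = -1, μ(42) = -1, μ(43) = -1, μ(44) = 0, μ(45) = 0, μ(46) = 1, μ(47) = -1, μ(48) = 0, μ(49) = 0, μ(50) = 0, μ(51) = 1, μ(52) = 0, μ(53) = -1, μ(54) = 0, μ(55) = 1, μ(56) = 0, μ(57) = 1, μ(58) = 1, μ(59) = -1, μ(60) = 0, μ(61) = -1, μ(62) = 1, μ(63) = 0, μ(64) = 0, μ(65) = 1, μ(66) = -1, μ(67) = -1, μ(68) = 0, μ(69) = 1, μ(70) = -1, μ(71) = -1, μ(72) = 0, μ(73) = -1, μ(74) = 1, μ(75) = 0, μ(76) = 0, μ(77) = 1, μ(78) = -1, μ(79) = -1, μ(80) = 0, μ(81) = 0, μ(82) = 1, μ(83) = -1, μ(84) = 0, μ(85) = 1, μ(86) = 1, μ(87) = 1, μ(88) = 0, μ(89) = -1, μ(90) = 0, μ(91) = 1, μ(92) = 0, μ(93) = 1, μ(94) = 1, μ(95) = 1, μ(96) = 0, μ(97) = -1, μ(98) = 0, μ(99) = 0, μ(100) = 0, μ(101) = -1, μ(102) = -1, μ(103) = -1, μ(104) = 0, μ(105) = -1, μ(106) = 1, μ(107) = -1, μ(108) = 0, μ(109) = -1, μ(110) = -1, μ(111) = 1, μ(112) = 0, μ(113) = -1, μ(114) = -1, μ(115) = 1, μ(116) = 0, μ(117) = 0, μ(118) = 1, μ(119) = 1, μ(120) = 0, μ(121) = 0, μ(122) = 1, μ(123) = 1, μ(124) = 0, μ(125) = 0, μ(126) = 0, μ(127) = -1, μ(128) = 0, μ(129) = 1, μ(130) = -1, μ(131) = -1, μ(132) = 0, μ(133) = 1, μ(134) = 1, μ(135) = 0, μ(136) = 0, μ(137) = -1, μ(138) = -1, μ(139) = -1, μ(140) = 0, μ(141) = 1, μ(142) = 1, μ(143) = 1, μ(144) = 0, μ(145) = 1, μ(146) = 1, μ(147) = 0, μ(148) = 0, μ(149) = -1, μ(150) = 0, μ(151) = -1, μ(152) = 0, μ(153) = 0, μ(154) = -1, μ(155) = 1, μ(156) = 0, μ(157) = -1, μ(158) = 1, μ(159) = 1, μ(160) = 0, μ(161) = 1, μ(162) = 0, μ(163) = -1, μ(164) = 0, μ(165) = -1, μ(166) = 1, μ(167) = -1, μ(168) = 0, μ(169) = 0, μ(170) = -1, μ(171) = 0, μ(172) = 0, μ(173) = -1, μ(174) = -1, μ(175) = 0, μ(176) = 0, μ(177) = 1, μ(178) = 1, μ(179) = -1, μ(180) = 0, μ(181) = -1, μ(182) = -1, μ(183) = 1, μ(184) = 0, μ(185) = 1, μ(186) = -1, μ(187) = 1, μ(188) = 0, μ(189) = 0, μ(190) = -1, μ(191) = -1. Summing all 191 values: -5. (Mertens function M(x) = Σ_{n ≤ x} μ(n); on average M(x) should be small (PNT ⟺ M(x) = o(x)).)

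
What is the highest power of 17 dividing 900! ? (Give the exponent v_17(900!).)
v_17(900!) = 55

Legendre's formula: v_p(n!) = Σ_{k ≥ 1} ⌊n / p^k⌋. For p = 17, n = 900, the terms are:
  ⌊900/17^1⌋ = ⌊900/17⌋ = 52
  ⌊900/17^2⌋ = ⌊900/289⌋ = 3
(the next term ⌊900/17^3⌋ = 0, terminating the sum). Summing: v_17(900!) = 52 + 3 = 55.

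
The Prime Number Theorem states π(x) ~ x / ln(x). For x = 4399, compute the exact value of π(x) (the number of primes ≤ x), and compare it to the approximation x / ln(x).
π(4399) = 599;  x/ln(x) ≈ 524.37;  relative error ≈ 12.46%.

Directly count primes up to 4399: π(4399) = 599. The PNT approximation gives 4399/ln(4399) ≈ 4399/8.38913 ≈ 524.37. Relative error (π(x) − x/ln(x)) / π(x) ≈ 12.46%; the approximation is known to undercount slightly (Li(x) is a better estimate).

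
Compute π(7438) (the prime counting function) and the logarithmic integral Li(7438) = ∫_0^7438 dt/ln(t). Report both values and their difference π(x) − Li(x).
π(7438) = 942;  Li(7438) ≈ 963.63;  π(x) − Li(x) ≈ -21.63.

Direct count of primes ≤ 7438 gives π(7438) = 942. Numerical evaluation of the logarithmic integral gives Li(7438) ≈ 963.63. The difference π(x) − Li(x) ≈ -21.63 is typically negative for small/moderate x (Li(x) overestimates), though Littlewood's theorem shows this sign changes infinitely often.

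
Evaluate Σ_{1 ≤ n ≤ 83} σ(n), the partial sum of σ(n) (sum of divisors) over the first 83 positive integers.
Σ_{n ≤ 83} σ(n) = 5645

Compute σ(n) for each 1 ≤ n ≤ 83: σ(1) = 1, σ(2) = 3, σ(3) = 4, σ(4) = 7, σ(5) = 6, σ(6) = 12, σ(7) = 8, σ(8) = 15, σ(9) = 13, σ(10) = 18, σ(11) = 12, σ(12) = 28, σ(13) = 14, σ(14) = 24, σ(15) = 24, σ(16) = 31, σ(17) = 18, σ(18) = 39, σ(19) = 20, σ(20) = 42, σ(21) = 32, σ(22) = 36, σ(23) = 24, σ(24) = 60, σ(25) = 31, σ(26) = 42, σ(27) = 40, σ(28) = 56, σ(29) = 30, σ(30) = 72, σ(31) = 32, σ(32) = 63, σ(33) = 48, σ(34) = 54, σ(35) = 48, σ(36) = 91, σ(37) = 38, σ(38) = 60, σ(39) = 56, σ(40) = 90, σ(41) = 42, σ(42) = 96, σ(43) = 44, σ(44) = 84, σ(45) = 78, σ(46) = 72, σ(47) = 48, σ(48) = 124, σ(49) = 57, σ(50) = 93, σ(51) = 72, σ(52) = 98, σ(53) = 54, σ(54) = 120, σ(55) = 72, σ(56) = 120, σ(57) = 80, σ(58) = 90, σ(59) = 60, σ(60) = 168, σ(61) = 62, σ(62) = 96, σ(63) = 104, σ(64) = 127, σ(65) = 84, σ(66) = 144, σ(67) = 68, σ(68) = 126, σ(69) = 96, σ(70) = 144, σ(71) = 72, σ(72) = 195, σ(73) = 74, σ(74) = 114, σ(75) = 124, σ(76) = 140, σ(77) = 96, σ(78) = 168, σ(79) = 80, σ(80) = 186, σ(81) = 121, σ(82) = 126, σ(83) = 84. Summing all 83 values: 5645. (Average order: Σ_{n ≤ x} σ(n) ~ (π²/12) x². For x = 83, (π²/12)·83² ≈ 5665.98.)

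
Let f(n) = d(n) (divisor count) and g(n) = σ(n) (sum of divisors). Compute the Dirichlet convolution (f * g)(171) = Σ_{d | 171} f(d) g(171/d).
(d * σ)(171) = 528

Divisors of 171: [1, 3, 9, 19, 57, 171]. For each d | 171:
  d = 1: d(1) · σ(171/1) = 1 · 260 = 260
  d = 3: d(3) · σ(171/3) = 2 · 80 = 160
  d = 9: d(9) · σ(171/9) = 3 · 20 = 60
  d = 19: d(19) · σ(171/19) = 2 · 13 = 26
  d = 57: d(57) · σ(171/57) = 4 · 4 = 16
  d = 171: d(171) · σ(171/171) = 6 · 1 = 6
Summing: (d * σ)(171) = 260 + 160 + 60 + 26 + 16 + 6 = 528.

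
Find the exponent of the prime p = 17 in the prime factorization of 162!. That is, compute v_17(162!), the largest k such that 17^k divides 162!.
v_17(162!) = 9

Legendre's formula: v_p(n!) = Σ_{k ≥ 1} ⌊n / p^k⌋. For p = 17, n = 162, the terms are:
  ⌊162/17^1⌋ = ⌊162/17⌋ = 9
(the next term ⌊162/17^2⌋ = 0, terminating the sum). Summing: v_17(162!) = 9 = 9.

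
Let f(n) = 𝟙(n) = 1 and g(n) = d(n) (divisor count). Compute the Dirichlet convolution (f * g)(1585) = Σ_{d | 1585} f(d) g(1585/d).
(𝟙 * d)(1585) = 9

Divisors of 1585: [1, 5, 317, 1585]. For each d | 1585:
  d = 1: 𝟙(1) · d(1585/1) = 1 · 4 = 4
  d = 5: 𝟙(5) · d(1585/5) = 1 · 2 = 2
  d = 317: 𝟙(317) · d(1585/317) = 1 · 2 = 2
  d = 1585: 𝟙(1585) · d(1585/1585) = 1 · 1 = 1
Summing: (𝟙 * d)(1585) = 4 + 2 + 2 + 1 = 9.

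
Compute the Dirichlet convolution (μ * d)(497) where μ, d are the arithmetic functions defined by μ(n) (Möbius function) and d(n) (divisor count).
(μ * d)(497) = 1

Divisors of 497: [1, 7, 71, 497]. For each d | 497:
  d = 1: μ(1) · d(497/1) = 1 · 4 = 4
  d = 7: μ(7) · d(497/7) = -1 · 2 = -2
  d = 71: μ(71) · d(497/71) = -1 · 2 = -2
  d = 497: μ(497) · d(497/497) = 1 · 1 = 1
Summing: (μ * d)(497) = 4 + -2 + -2 + 1 = 1.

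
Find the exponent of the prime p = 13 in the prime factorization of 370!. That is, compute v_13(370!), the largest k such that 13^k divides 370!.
v_13(370!) = 30

Legendre's formula: v_p(n!) = Σ_{k ≥ 1} ⌊n / p^k⌋. For p = 13, n = 370, the terms are:
  ⌊370/13^1⌋ = ⌊370/13⌋ = 28
  ⌊370/13^2⌋ = ⌊370/169⌋ = 2
(the next term ⌊370/13^3⌋ = 0, terminating the sum). Summing: v_13(370!) = 28 + 2 = 30.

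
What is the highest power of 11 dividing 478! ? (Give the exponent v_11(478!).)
v_11(478!) = 46

Legendre's formula: v_p(n!) = Σ_{k ≥ 1} ⌊n / p^k⌋. For p = 11, n = 478, the terms are:
  ⌊478/11^1⌋ = ⌊478/11⌋ = 43
  ⌊478/11^2⌋ = ⌊478/121⌋ = 3
(the next term ⌊478/11^3⌋ = 0, terminating the sum). Summing: v_11(478!) = 43 + 3 = 46.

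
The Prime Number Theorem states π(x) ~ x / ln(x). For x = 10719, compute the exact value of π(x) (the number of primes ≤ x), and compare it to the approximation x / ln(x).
π(10719) = 1306;  x/ln(x) ≈ 1155.09;  relative error ≈ 11.55%.

Directly count primes up to 10719: π(10719) = 1306. The PNT approximation gives 10719/ln(10719) ≈ 10719/9.27977 ≈ 1155.09. Relative error (π(x) − x/ln(x)) / π(x) ≈ 11.55%; the approximation is known to undercount slightly (Li(x) is a better estimate).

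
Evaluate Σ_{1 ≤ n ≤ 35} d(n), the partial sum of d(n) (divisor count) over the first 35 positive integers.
Σ_{n ≤ 35} d(n) = 131

Compute d(n) for each 1 ≤ n ≤ 35: d(1) = 1, d(2) = 2, d(3) = 2, d(4) = 3, d(5) = 2, d(6) = 4, d(7) = 2, d(8) = 4, d(9) = 3, d(10) = 4, d(11) = 2, d(12) = 6, d(13) = 2, d(14) = 4, d(15) = 4, d(16) = 5, d(17) = 2, d(18) = 6, d(19) = 2, d(20) = 6, d(21) = 4, d(22) = 4, d(23) = 2, d(24) = 8, d(25) = 3, d(26) = 4, d(27) = 4, d(28) = 6, d(29) = 2, d(30) = 8, d(31) = 2, d(32) = 6, d(33) = 4, d(34) = 4, d(35) = 4. Summing all 35 values: 131. (Dirichlet's divisor formula: Σ_{n ≤ x} d(n) = x ln(x) + (2γ − 1) x + O(√x). For x = 35, the asymptotic estimate is ≈ 129.84.)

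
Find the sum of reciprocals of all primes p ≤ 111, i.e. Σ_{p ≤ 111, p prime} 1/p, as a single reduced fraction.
Σ 1/p = 514977313070181206962860776592994315598662571/279734996817854936178276161872067809674997230

π(111) = 29, so the primes ≤ 111 are [2, 3, 5, 7, 11, 13, 17, 19, 23, 29, 31, 37, 41, 43, 47, 53, 59, 61, 67, 71, 73, 79, 83, 89, 97, 101, 103, 107, 109]. Summing 1/p over these primes: 514977313070181206962860776592994315598662571/279734996817854936178276161872067809674997230 ≈ 1.8409. Mertens estimate ln ln(111) + 0.2615 ≈ 1.8111.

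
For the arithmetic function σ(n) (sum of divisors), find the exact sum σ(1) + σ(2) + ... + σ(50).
Σ_{n ≤ 50} σ(n) = 2080

Compute σ(n) for each 1 ≤ n ≤ 50: σ(1) = 1, σ(2) = 3, σ(3) = 4, σ(4) = 7, σ(5) = 6, σ(6) = 12, σ(7) = 8, σ(8) = 15, σ(9) = 13, σ(10) = 18, σ(11) = 12, σ(12) = 28, σ(13) = 14, σ(14) = 24, σ(15) = 24, σ(16) = 31, σ(17) = 18, σ(18) = 39, σ(19) = 20, σ(20) = 42, σ(21) = 32, σ(22) = 36, σ(23) = 24, σ(24) = 60, σ(25) = 31, σ(26) = 42, σ(27) = 40, σ(28) = 56, σ(29) = 30, σ(30) = 72, σ(31) = 32, σ(32) = 63, σ(33) = 48, σ(34) = 54, σ(35) = 48, σ(36) = 91, σ(37) = 38, σ(38) = 60, σ(39) = 56, σ(40) = 90, σ(41) = 42, σ(42) = 96, σ(43) = 44, σ(44) = 84, σ(45) = 78, σ(46) = 72, σ(47) = 48, σ(48) = 124, σ(49) = 57, σ(50) = 93. Summing all 50 values: 2080. (Average order: Σ_{n ≤ x} σ(n) ~ (π²/12) x². For x = 50, (π²/12)·50² ≈ 2056.17.)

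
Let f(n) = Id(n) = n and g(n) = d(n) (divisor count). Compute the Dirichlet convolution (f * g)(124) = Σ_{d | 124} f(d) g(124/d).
(Id * d)(124) = 363

Divisors of 124: [1, 2, 4, 31, 62, 124]. For each d | 124:
  d = 1: Id(1) · d(124/1) = 1 · 6 = 6
  d = 2: Id(2) · d(124/2) = 2 · 4 = 8
  d = 4: Id(4) · d(124/4) = 4 · 2 = 8
  d = 31: Id(31) · d(124/31) = 31 · 3 = 93
  d = 62: Id(62) · d(124/62) = 62 · 2 = 124
  d = 124: Id(124) · d(124/124) = 124 · 1 = 124
Summing: (Id * d)(124) = 6 + 8 + 8 + 93 + 124 + 124 = 363.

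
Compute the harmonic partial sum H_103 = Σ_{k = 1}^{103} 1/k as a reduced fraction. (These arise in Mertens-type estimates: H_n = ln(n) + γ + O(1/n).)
H_103 = 151349767267338274345189261892875037217718429/29012042540587955997705808574162155756055616

Direct summation: H_103 = 1 + 1/2 + ... + 1/103. The least common denominator is lcm(1, ..., 103) = 725301063514698899942645214354053893901390400; over this denominator the numerator is 725301063514698899942645214354053893901390400 + 362650531757349449971322607177026946950695200 + 241767021171566299980881738118017964633796800 + 181325265878674724985661303588513473475347600 + 145060212702939779988529042870810778780278080 + 120883510585783149990440869059008982316898400 + 103614437644956985706092173479150556271627200 + 90662632939337362492830651794256736737673800 + 80589007057188766660293912706005988211265600 + 72530106351469889994264521435405389390139040 + 65936460319518081812967746759459444900126400 + 60441755292891574995220434529504491158449200 + 55792389501130684610972708796465684146260800 + 51807218822478492853046086739575278135813600 + 48353404234313259996176347623603592926759360 + 45331316469668681246415325897128368368836900 + 42664768442041111761332071432591405523611200 + 40294503528594383330146956353002994105632800 + 38173740184984152628560274439687047047441600 + 36265053175734944997132260717702694695069520 + 34538145881652328568697391159716852090542400 + 32968230159759040906483873379729722450063200 + 31534828848465169562723704971915386691364800 + 30220877646445787497610217264752245579224600 + 29012042540587955997705808574162155756055616 + 27896194750565342305486354398232842073130400 + 26863002352396255553431304235335329403755200 + 25903609411239246426523043369787639067906800 + 25010381500506858618711903943243237720737600 + 24176702117156629998088173811801796463379680 + 23396808500474158062665974656582383674238400 + 22665658234834340623207662948564184184418450 + 21978820106506027270989248919819814966708800 + 21332384221020555880666035716295702761805600 + 20722887528991397141218434695830111254325440 + 20147251764297191665073478176501497052816400 + 19602731446343213511963384171731186321659200 + 19086870092492076314280137219843523523720800 + 18597463167043561536990902932155228048753600 + 18132526587867472498566130358851347347534760 + 17690269841821924388845005228147655948814400 + 17269072940826164284348695579858426045271200 + 16867466593365090696340586380326834741892800 + 16484115079879520453241936689864861225031600 + 16117801411437753332058782541201197642253120 + 15767414424232584781361852485957693345682400 + 15431937521589338296652025837320295614923200 + 15110438823222893748805108632376122789612300 + 14802062520708140815156024782735793753089600 + 14506021270293977998852904287081077878027808 + 14221589480680370587110690477530468507870400 + 13948097375282671152743177199116421036565200 + 13684925726692432074389532346302903658516800 + 13431501176198127776715652117667664701877600 + 13187292063903616362593549351891888980025280 + 12951804705619623213261521684893819533953400 + 12724580061661384209520091479895682349147200 + 12505190750253429309355951971621618860368800 + 12293238364655913558349918887356845659345600 + 12088351058578314999044086905900898231689840 + 11890181369093424589223692038591047441006400 + 11698404250237079031332987328291191837119200 + 11512715293884109522899130386572284030180800 + 11332829117417170311603831474282092092209225 + 11158477900226136922194541759293136829252160 + 10989410053253013635494624459909907483354400 + 10825389007682073133472316632150058117931200 + 10666192110510277940333017858147851380902800 + 10511609616155056520907901657305128897121600 + 10361443764495698570609217347915055627162720 + 10215507936826745069614721328930336533822400 + 10073625882148595832536739088250748526408200 + 9935631007050669862228016634987039642484800 + 9801365723171606755981692085865593160829600 + 9670680846862651999235269524720718585351872 + 9543435046246038157140068609921761761860400 + 9419494331359725973281106679922777842875200 + 9298731583521780768495451466077614024376800 + 9181026120439226581552471067772834100017600 + 9066263293933736249283065179425673673767380 + 8954334117465418517810434745111776467918400 + 8845134920910962194422502614073827974407200 + 8738567030297577107742713425952456553028800 + 8634536470413082142174347789929213022635600 + 8532953688408222352266414286518281104722240 + 8433733296682545348170293190163417370946400 + 8336793833502286206237301314414412573579200 + 8242057539939760226620968344932430612515800 + 8149450151850549437557811397236560605633600 + 8058900705718876666029391270600598821126560 + 7970341357304383515853244113780812020894400 + 7883707212116292390680926242978846672841200 + 7798936166824719354221991552194127891412800 + 7715968760794669148326012918660147807461600 + 7634748036996830525712054887937409409488320 + 7555219411611446874402554316188061394806150 + 7477330551697926803532424890247978287643200 + 7401031260354070407578012391367896876544800 + 7326273368835342423663082973273271655569600 + 7253010635146988999426452143540538939013904 + 7181198648660385147946982320337167266350400 + 7110794740340185293555345238765234253935200 + 7041757898200960193617914702466542659236800 = 3783744181683456858629731547321875930442960725, so H_103 = 3783744181683456858629731547321875930442960725/725301063514698899942645214354053893901390400; reducing by gcd(3783744181683456858629731547321875930442960725, 725301063514698899942645214354053893901390400) = 25 gives 151349767267338274345189261892875037217718429/29012042540587955997705808574162155756055616 ≈ 5.21679. (The PNT-adjacent estimate ln(103) + γ ≈ 5.21194 matches within O(1/n).)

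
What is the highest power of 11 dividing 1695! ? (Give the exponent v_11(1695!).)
v_11(1695!) = 169

Legendre's formula: v_p(n!) = Σ_{k ≥ 1} ⌊n / p^k⌋. For p = 11, n = 1695, the terms are:
  ⌊1695/11^1⌋ = ⌊1695/11⌋ = 154
  ⌊1695/11^2⌋ = ⌊1695/121⌋ = 14
  ⌊1695/11^3⌋ = ⌊1695/1331⌋ = 1
(the next term ⌊1695/11^4⌋ = 0, terminating the sum). Summing: v_11(1695!) = 154 + 14 + 1 = 169.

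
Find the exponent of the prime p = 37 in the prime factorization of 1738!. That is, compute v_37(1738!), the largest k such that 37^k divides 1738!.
v_37(1738!) = 47

Legendre's formula: v_p(n!) = Σ_{k ≥ 1} ⌊n / p^k⌋. For p = 37, n = 1738, the terms are:
  ⌊1738/37^1⌋ = ⌊1738/37⌋ = 46
  ⌊1738/37^2⌋ = ⌊1738/1369⌋ = 1
(the next term ⌊1738/37^3⌋ = 0, terminating the sum). Summing: v_37(1738!) = 46 + 1 = 47.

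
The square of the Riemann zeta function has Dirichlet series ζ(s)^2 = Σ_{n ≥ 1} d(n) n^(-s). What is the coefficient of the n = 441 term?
d(441) = 9

ζ(s)^2 = (Σ 1/m^s)(Σ 1/k^s). The coefficient of 1/n^s in the product is the number of ordered pairs (m, k) with mk = n, which equals d(n). For n = 441, divisors are [1, 3, 7, 9, 21, 49, 63, 147, 441], so d(441) = 9.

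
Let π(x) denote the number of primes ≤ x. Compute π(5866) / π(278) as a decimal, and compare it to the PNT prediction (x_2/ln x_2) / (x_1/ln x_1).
π(5866)/π(278) = 771/59 ≈ 13.0678;  PNT prediction ≈ 13.6854.

π(278) = 59 and π(5866) = 771, so π(5866)/π(278) ≈ 13.0678. The PNT-predicted ratio is (5866/ln(5866)) / (278/ln(278)) ≈ 13.6854. The two agree to within a few percent, as expected.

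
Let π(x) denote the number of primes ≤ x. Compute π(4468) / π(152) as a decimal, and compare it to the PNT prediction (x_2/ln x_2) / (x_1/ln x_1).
π(4468)/π(152) = 607/36 ≈ 16.8611;  PNT prediction ≈ 17.5706.

π(152) = 36 and π(4468) = 607, so π(4468)/π(152) ≈ 16.8611. The PNT-predicted ratio is (4468/ln(4468)) / (152/ln(152)) ≈ 17.5706. The two agree to within a few percent, as expected.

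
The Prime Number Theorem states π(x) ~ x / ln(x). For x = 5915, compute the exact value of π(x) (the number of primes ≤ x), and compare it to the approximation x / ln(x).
π(5915) = 777;  x/ln(x) ≈ 681.04;  relative error ≈ 12.35%.

Directly count primes up to 5915: π(5915) = 777. The PNT approximation gives 5915/ln(5915) ≈ 5915/8.68525 ≈ 681.04. Relative error (π(x) − x/ln(x)) / π(x) ≈ 12.35%; the approximation is known to undercount slightly (Li(x) is a better estimate).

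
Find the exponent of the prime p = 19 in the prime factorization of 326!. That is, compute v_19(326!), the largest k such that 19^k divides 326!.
v_19(326!) = 17

Legendre's formula: v_p(n!) = Σ_{k ≥ 1} ⌊n / p^k⌋. For p = 19, n = 326, the terms are:
  ⌊326/19^1⌋ = ⌊326/19⌋ = 17
(the next term ⌊326/19^2⌋ = 0, terminating the sum). Summing: v_19(326!) = 17 = 17.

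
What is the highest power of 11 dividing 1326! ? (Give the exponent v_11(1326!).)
v_11(1326!) = 130

Legendre's formula: v_p(n!) = Σ_{k ≥ 1} ⌊n / p^k⌋. For p = 11, n = 1326, the terms are:
  ⌊1326/11^1⌋ = ⌊1326/11⌋ = 120
  ⌊1326/11^2⌋ = ⌊1326/121⌋ = 10
(the next term ⌊1326/11^3⌋ = 0, terminating the sum). Summing: v_11(1326!) = 120 + 10 = 130.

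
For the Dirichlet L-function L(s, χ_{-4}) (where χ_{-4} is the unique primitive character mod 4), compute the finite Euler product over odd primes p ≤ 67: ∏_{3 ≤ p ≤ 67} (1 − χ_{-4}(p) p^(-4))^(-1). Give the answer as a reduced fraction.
∏ = 1651066280281380138536686837541579766361280941939967829361597654494040671703/1669523570694536178861740034086625672835197425049896317943747132528787456000

The odd primes p ≤ 67 are [3, 5, 7, 11, 13, 17, 19, 23, 29, 31, 37, 41, 43, 47, 53, 59, 61, 67]. For each, χ(p) = 1 if p ≡ 1 mod 4, χ(p) = −1 if p ≡ 3 mod 4. Taking (1 − χ(p)/p^4)^(-1) = p^4/(p^4 − χ(p)): (1 − (-1)/3^4)^(-1) · (1 − (1)/5^4)^(-1) · (1 − (-1)/7^4)^(-1) · (1 − (-1)/11^4)^(-1) · (1 − (1)/13^4)^(-1) · (1 − (1)/17^4)^(-1) · (1 − (-1)/19^4)^(-1) · (1 − (-1)/23^4)^(-1) · (1 − (1)/29^4)^(-1) · (1 − (-1)/31^4)^(-1) · (1 − (1)/37^4)^(-1) · (1 − (1)/41^4)^(-1) · (1 − (-1)/43^4)^(-1) · (1 − (-1)/47^4)^(-1) · (1 − (1)/53^4)^(-1) · (1 − (-1)/59^4)^(-1) · (1 − (1)/61^4)^(-1) · (1 − (-1)/67^4)^(-1) = 1651066280281380138536686837541579766361280941939967829361597654494040671703/1669523570694536178861740034086625672835197425049896317943747132528787456000.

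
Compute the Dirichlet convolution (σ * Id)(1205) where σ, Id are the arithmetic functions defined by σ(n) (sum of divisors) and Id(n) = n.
(σ * Id)(1205) = 5313

Divisors of 1205: [1, 5, 241, 1205]. For each d | 1205:
  d = 1: σ(1) · Id(1205/1) = 1 · 1205 = 1205
  d = 5: σ(5) · Id(1205/5) = 6 · 241 = 1446
  d = 241: σ(241) · Id(1205/241) = 242 · 5 = 1210
  d = 1205: σ(1205) · Id(1205/1205) = 1452 · 1 = 1452
Summing: (σ * Id)(1205) = 1205 + 1446 + 1210 + 1452 = 5313.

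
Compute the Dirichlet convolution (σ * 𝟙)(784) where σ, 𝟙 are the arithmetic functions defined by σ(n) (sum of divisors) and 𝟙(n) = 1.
(σ * 𝟙)(784) = 3762

Divisors of 784: [1, 2, 4, 7, 8, 14, 16, 28, 49, 56, 98, 112, 196, 392, 784]. For each d | 784:
  d = 1: σ(1) · 𝟙(784/1) = 1 · 1 = 1
  d = 2: σ(2) · 𝟙(784/2) = 3 · 1 = 3
  d = 4: σ(4) · 𝟙(784/4) = 7 · 1 = 7
  d = 7: σ(7) · 𝟙(784/7) = 8 · 1 = 8
  d = 8: σ(8) · 𝟙(784/8) = 15 · 1 = 15
  d = 14: σ(14) · 𝟙(784/14) = 24 · 1 = 24
  d = 16: σ(16) · 𝟙(784/16) = 31 · 1 = 31
  d = 28: σ(28) · 𝟙(784/28) = 56 · 1 = 56
  d = 49: σ(49) · 𝟙(784/49) = 57 · 1 = 57
  d = 56: σ(56) · 𝟙(784/56) = 120 · 1 = 120
  d = 98: σ(98) · 𝟙(784/98) = 171 · 1 = 171
  d = 112: σ(112) · 𝟙(784/112) = 248 · 1 = 248
  d = 196: σ(196) · 𝟙(784/196) = 399 · 1 = 399
  d = 392: σ(392) · 𝟙(784/392) = 855 · 1 = 855
  d = 784: σ(784) · 𝟙(784/784) = 1767 · 1 = 1767
Summing: (σ * 𝟙)(784) = 1 + 3 + 7 + 8 + 15 + 24 + 31 + 56 + 57 + 120 + 171 + 248 + 399 + 855 + 1767 = 3762.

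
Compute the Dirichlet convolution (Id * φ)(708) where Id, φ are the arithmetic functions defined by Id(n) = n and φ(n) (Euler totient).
(Id * φ)(708) = 4680

Divisors of 708: [1, 2, 3, 4, 6, 12, 59, 118, 177, 236, 354, 708]. For each d | 708:
  d = 1: Id(1) · φ(708/1) = 1 · 232 = 232
  d = 2: Id(2) · φ(708/2) = 2 · 116 = 232
  d = 3: Id(3) · φ(708/3) = 3 · 116 = 348
  d = 4: Id(4) · φ(708/4) = 4 · 116 = 464
  d = 6: Id(6) · φ(708/6) = 6 · 58 = 348
  d = 12: Id(12) · φ(708/12) = 12 · 58 = 696
  d = 59: Id(59) · φ(708/59) = 59 · 4 = 236
  d = 118: Id(118) · φ(708/118) = 118 · 2 = 236
  d = 177: Id(177) · φ(708/177) = 177 · 2 = 354
  d = 236: Id(236) · φ(708/236) = 236 · 2 = 472
  d = 354: Id(354) · φ(708/354) = 354 · 1 = 354
  d = 708: Id(708) · φ(708/708) = 708 · 1 = 708
Summing: (Id * φ)(708) = 232 + 232 + 348 + 464 + 348 + 696 + 236 + 236 + 354 + 472 + 354 + 708 = 4680.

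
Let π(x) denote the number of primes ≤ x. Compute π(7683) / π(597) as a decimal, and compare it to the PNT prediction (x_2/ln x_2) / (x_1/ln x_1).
π(7683)/π(597) = 974/108 ≈ 9.0185;  PNT prediction ≈ 9.1944.

π(597) = 108 and π(7683) = 974, so π(7683)/π(597) ≈ 9.0185. The PNT-predicted ratio is (7683/ln(7683)) / (597/ln(597)) ≈ 9.1944. The two agree to within a few percent, as expected.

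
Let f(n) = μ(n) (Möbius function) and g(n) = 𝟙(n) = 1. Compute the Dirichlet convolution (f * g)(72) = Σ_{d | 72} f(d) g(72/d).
(μ * 𝟙)(72) = 0

Divisors of 72: [1, 2, 3, 4, 6, 8, 9, 12, 18, 24, 36, 72]. For each d | 72:
  d = 1: μ(1) · 𝟙(72/1) = 1 · 1 = 1
  d = 2: μ(2) · 𝟙(72/2) = -1 · 1 = -1
  d = 3: μ(3) · 𝟙(72/3) = -1 · 1 = -1
  d = 4: μ(4) · 𝟙(72/4) = 0 · 1 = 0
  d = 6: μ(6) · 𝟙(72/6) = 1 · 1 = 1
  d = 8: μ(8) · 𝟙(72/8) = 0 · 1 = 0
  d = 9: μ(9) · 𝟙(72/9) = 0 · 1 = 0
  d = 12: μ(12) · 𝟙(72/12) = 0 · 1 = 0
  d = 18: μ(18) · 𝟙(72/18) = 0 · 1 = 0
  d = 24: μ(24) · 𝟙(72/24) = 0 · 1 = 0
  d = 36: μ(36) · 𝟙(72/36) = 0 · 1 = 0
  d = 72: μ(72) · 𝟙(72/72) = 0 · 1 = 0
Summing: (μ * 𝟙)(72) = 1 + -1 + -1 + 0 + 1 + 0 + 0 + 0 + 0 + 0 + 0 + 0 = 0.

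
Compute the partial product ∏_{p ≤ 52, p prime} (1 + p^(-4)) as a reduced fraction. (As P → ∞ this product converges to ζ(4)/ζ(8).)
∏ = 47811026860845170938198805915402199301066734558460286583378224128/44354583229145063659978971326989541656878007876738536067589135625

The primes p ≤ 52 are [2, 3, 5, 7, 11, 13, 17, 19, 23, 29, 31, 37, 41, 43, 47]. For each, (1 + 1/p^4) = (p^4 + 1)/p^4. Multiplying these fractions over p ∈ [2, 3, 5, 7, 11, 13, 17, 19, 23, 29, 31, 37, 41, 43, 47] gives 47811026860845170938198805915402199301066734558460286583378224128/44354583229145063659978971326989541656878007876738536067589135625. (In the limit P → ∞ this tends to ζ(4)/ζ(8).)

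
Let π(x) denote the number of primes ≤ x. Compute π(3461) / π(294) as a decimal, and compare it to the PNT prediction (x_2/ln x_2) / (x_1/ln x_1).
π(3461)/π(294) = 484/62 ≈ 7.8065;  PNT prediction ≈ 8.2102.

π(294) = 62 and π(3461) = 484, so π(3461)/π(294) ≈ 7.8065. The PNT-predicted ratio is (3461/ln(3461)) / (294/ln(294)) ≈ 8.2102. The two agree to within a few percent, as expected.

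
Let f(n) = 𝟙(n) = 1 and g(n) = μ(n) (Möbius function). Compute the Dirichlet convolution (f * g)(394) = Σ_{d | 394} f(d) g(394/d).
(𝟙 * μ)(394) = 0

Divisors of 394: [1, 2, 197, 394]. For each d | 394:
  d = 1: 𝟙(1) · μ(394/1) = 1 · 1 = 1
  d = 2: 𝟙(2) · μ(394/2) = 1 · -1 = -1
  d = 197: 𝟙(197) · μ(394/197) = 1 · -1 = -1
  d = 394: 𝟙(394) · μ(394/394) = 1 · 1 = 1
Summing: (𝟙 * μ)(394) = 1 + -1 + -1 + 1 = 0.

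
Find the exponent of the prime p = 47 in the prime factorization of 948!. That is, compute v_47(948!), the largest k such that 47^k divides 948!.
v_47(948!) = 20

Legendre's formula: v_p(n!) = Σ_{k ≥ 1} ⌊n / p^k⌋. For p = 47, n = 948, the terms are:
  ⌊948/47^1⌋ = ⌊948/47⌋ = 20
(the next term ⌊948/47^2⌋ = 0, terminating the sum). Summing: v_47(948!) = 20 = 20.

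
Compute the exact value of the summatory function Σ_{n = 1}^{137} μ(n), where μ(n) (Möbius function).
Σ_{n ≤ 137} μ(n) = -2

Compute μ(n) for each 1 ≤ n ≤ 137: μ(1) = 1, μ(2) = -1, μ(3) = -1, μ(4) = 0, μ(5) = -1, μ(6) = 1, μ(7) = -1, μ(8) = 0, μ(9) = 0, μ(10) = 1, μ(11) = -1, μ(12) = 0, μ(13) = -1, μ(14) = 1, μ(15) = 1, μ(16) = 0, μ(17) = -1, μ(18) = 0, μ(19) = -1, μ(20) = 0, μ(21) = 1, μ(22) = 1, μ(23) = -1, μ(24) = 0, μ(25) = 0, μ(26) = 1, μ(27) = 0, μ(28) = 0, μ(29) = -1, μ(30) = -1, μ(31) = -1, μ(32) = 0, μ(33) = 1, μ(34) = 1, μ(35) = 1, μ(36) = 0, μ(37) = -1, μ(38) = 1, μ(39) = 1, μ(40) = 0, μ(41) = -1, μ(42) = -1, μ(43) = -1, μ(44) = 0, μ(45) = 0, μ(46) = 1, μ(47) = -1, μ(48) = 0, μ(49) = 0, μ(50) = 0, μ(51) = 1, μ(52) = 0, μ(53) = -1, μ(54) = 0, μ(55) = 1, μ(56) = 0, μ(57) = 1, μ(58) = 1, μ(59) = -1, μ(60) = 0, μ(61) = -1, μ(62) = 1, μ(63) = 0, μ(64) = 0, μ(65) = 1, μ(66) = -1, μ(67) = -1, μ(68) = 0, μ(69) = 1, μ(70) = -1, μ(71) = -1, μ(72) = 0, μ(73) = -1, μ(74) = 1, μ(75) = 0, μ(76) = 0, μ(77) = 1, μ(78) = -1, μ(79) = -1, μ(80) = 0, μ(81) = 0, μ(82) = 1, μ(83) = -1, μ(84) = 0, μ(85) = 1, μ(86) = 1, μ(87) = 1, μ(88) = 0, μ(89) = -1, μ(90) = 0, μ(91) = 1, μ(92) = 0, μ(93) = 1, μ(94) = 1, μ(95) = 1, μ(96) = 0, μ(97) = -1, μ(98) = 0, μ(99) = 0, μ(100) = 0, μ(101) = -1, μ(102) = -1, μ(103) = -1, μ(104) = 0, μ(105) = -1, μ(106) = 1, μ(107) = -1, μ(108) = 0, μ(109) = -1, μ(110) = -1, μ(111) = 1, μ(112) = 0, μ(113) = -1, μ(114) = -1, μ(115) = 1, μ(116) = 0, μ(117) = 0, μ(118) = 1, μ(119) = 1, μ(120) = 0, μ(121) = 0, μ(122) = 1, μ(123) = 1, μ(124) = 0, μ(125) = 0, μ(126) = 0, μ(127) = -1, μ(128) = 0, μ(129) = 1, μ(130) = -1, μ(131) = -1, μ(132) = 0, μ(133) = 1, μ(134) = 1, μ(135) = 0, μ(136) = 0, μ(137) = -1. Summing all 137 values: -2. (Mertens function M(x) = Σ_{n ≤ x} μ(n); on average M(x) should be small (PNT ⟺ M(x) = o(x)).)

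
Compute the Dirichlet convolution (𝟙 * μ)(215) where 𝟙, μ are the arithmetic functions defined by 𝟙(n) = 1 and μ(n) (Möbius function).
(𝟙 * μ)(215) = 0

Divisors of 215: [1, 5, 43, 215]. For each d | 215:
  d = 1: 𝟙(1) · μ(215/1) = 1 · 1 = 1
  d = 5: 𝟙(5) · μ(215/5) = 1 · -1 = -1
  d = 43: 𝟙(43) · μ(215/43) = 1 · -1 = -1
  d = 215: 𝟙(215) · μ(215/215) = 1 · 1 = 1
Summing: (𝟙 * μ)(215) = 1 + -1 + -1 + 1 = 0.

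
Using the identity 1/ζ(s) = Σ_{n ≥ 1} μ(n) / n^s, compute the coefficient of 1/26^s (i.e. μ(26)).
μ(26) = 1

Factor n = 26 = 2 · 13. μ(n) = 0 if any exponent ≥ 2 (not squarefree); otherwise μ(n) = (−1)^{ω(n)} where ω(n) is the number of distinct prime factors. Applying: μ(26) = 1.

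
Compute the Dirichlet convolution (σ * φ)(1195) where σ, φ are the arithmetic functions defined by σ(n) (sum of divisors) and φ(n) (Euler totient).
(σ * φ)(1195) = 4780

Divisors of 1195: [1, 5, 239, 1195]. For each d | 1195:
  d = 1: σ(1) · φ(1195/1) = 1 · 952 = 952
  d = 5: σ(5) · φ(1195/5) = 6 · 238 = 1428
  d = 239: σ(239) · φ(1195/239) = 240 · 4 = 960
  d = 1195: σ(1195) · φ(1195/1195) = 1440 · 1 = 1440
Summing: (σ * φ)(1195) = 952 + 1428 + 960 + 1440 = 4780.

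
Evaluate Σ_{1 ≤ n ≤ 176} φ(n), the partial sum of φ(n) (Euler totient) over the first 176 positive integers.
Σ_{n ≤ 176} φ(n) = 9450

Compute φ(n) for each 1 ≤ n ≤ 176: φ(1) = 1, φ(2) = 1, φ(3) = 2, φ(4) = 2, φ(5) = 4, φ(6) = 2, φ(7) = 6, φ(8) = 4, φ(9) = 6, φ(10) = 4, φ(11) = 10, φ(12) = 4, φ(13) = 12, φ(14) = 6, φ(15) = 8, φ(16) = 8, φ(17) = 16, φ(18) = 6, φ(19) = 18, φ(20) = 8, φ(21) = 12, φ(22) = 10, φ(23) = 22, φ(24) = 8, φ(25) = 20, φ(26) = 12, φ(27) = 18, φ(28) = 12, φ(29) = 28, φ(30) = 8, φ(31) = 30, φ(32) = 16, φ(33) = 20, φ(34) = 16, φ(35) = 24, φ(36) = 12, φ(37) = 36, φ(38) = 18, φ(39) = 24, φ(40) = 16, φ(41) = 40, φ(42) = 12, φ(43) = 42, φ(44) = 20, φ(45) = 24, φ(46) = 22, φ(47) = 46, φ(48) = 16, φ(49) = 42, φ(50) = 20, φ(51) = 32, φ(52) = 24, φ(53) = 52, φ(54) = 18, φ(55) = 40, φ(56) = 24, φ(57) = 36, φ(58) = 28, φ(59) = 58, φ(60) = 16, φ(61) = 60, φ(62) = 30, φ(63) = 36, φ(64) = 32, φ(65) = 48, φ(66) = 20, φ(67) = 66, φ(68) = 32, φ(69) = 44, φ(70) = 24, φ(71) = 70, φ(72) = 24, φ(73) = 72, φ(74) = 36, φ(75) = 40, φ(76) = 36, φ(77) = 60, φ(78) = 24, φ(79) = 78, φ(80) = 32, φ(81) = 54, φ(82) = 40, φ(83) = 82, φ(84) = 24, φ(85) = 64, φ(86) = 42, φ(87) = 56, φ(88) = 40, φ(89) = 88, φ(90) = 24, φ(91) = 72, φ(92) = 44, φ(93) = 60, φ(94) = 46, φ(95) = 72, φ(96) = 32, φ(97) = 96, φ(98) = 42, φ(99) = 60, φ(100) = 40, φ(101) = 100, φ(102) = 32, φ(103) = 102, φ(104) = 48, φ(105) = 48, φ(106) = 52, φ(107) = 106, φ(108) = 36, φ(109) = 108, φ(110) = 40, φ(111) = 72, φ(112) = 48, φ(113) = 112, φ(114) = 36, φ(115) = 88, φ(116) = 56, φ(117) = 72, φ(118) = 58, φ(119) = 96, φ(120) = 32, φ(121) = 110, φ(122) = 60, φ(123) = 80, φ(124) = 60, φ(125) = 100, φ(126) = 36, φ(127) = 126, φ(128) = 64, φ(129) = 84, φ(130) = 48, φ(131) = 130, φ(132) = 40, φ(133) = 108, φ(134) = 66, φ(135) = 72, φ(136) = 64, φ(137) = 136, φ(138) = 44, φ(139) = 138, φ(140) = 48, φ(141) = 92, φ(142) = 70, φ(143) = 120, φ(144) = 48, φ(145) = 112, φ(146) = 72, φ(147) = 84, φ(148) = 72, φ(149) = 148, φ(150) = 40, φ(151) = 150, φ(152) = 72, φ(153) = 96, φ(154) = 60, φ(155) = 120, φ(156) = 48, φ(157) = 156, φ(158) = 78, φ(159) = 104, φ(160) = 64, φ(161) = 132, φ(162) = 54, φ(163) = 162, φ(164) = 80, φ(165) = 80, φ(166) = 82, φ(167) = 166, φ(168) = 48, φ(169) = 156, φ(170) = 64, φ(171) = 108, φ(172) = 84, φ(173) = 172, φ(174) = 56, φ(175) = 120, φ(176) = 80. Summing all 176 values: 9450. (Average order: Σ_{n ≤ x} φ(n) ~ (3/π²) x². For x = 176, (3/π²)·176² ≈ 9415.57.)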